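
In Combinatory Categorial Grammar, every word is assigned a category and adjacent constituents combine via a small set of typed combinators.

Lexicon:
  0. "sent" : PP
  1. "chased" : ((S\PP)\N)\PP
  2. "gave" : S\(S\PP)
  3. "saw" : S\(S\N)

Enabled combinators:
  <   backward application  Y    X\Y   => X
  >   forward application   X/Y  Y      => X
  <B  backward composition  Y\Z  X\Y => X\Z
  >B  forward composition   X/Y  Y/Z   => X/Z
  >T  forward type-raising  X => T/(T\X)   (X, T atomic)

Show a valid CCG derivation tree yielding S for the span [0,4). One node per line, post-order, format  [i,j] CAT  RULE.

[0,1] PP  lex  "sent"
[1,2] ((S\PP)\N)\PP  lex  "chased"
[0,2] (S\PP)\N  <  k=1
[2,3] S\(S\PP)  lex  "gave"
[0,3] S\N  <B  k=2
[3,4] S\(S\N)  lex  "saw"
[0,4] S  <  k=3

[0,4] S   <
  [0,3] S\N   <B
    [0,2] (S\PP)\N   <
      [0,1] "sent" : PP
      [1,2] "chased" : ((S\PP)\N)\PP
    [2,3] "gave" : S\(S\PP)
  [3,4] "saw" : S\(S\N)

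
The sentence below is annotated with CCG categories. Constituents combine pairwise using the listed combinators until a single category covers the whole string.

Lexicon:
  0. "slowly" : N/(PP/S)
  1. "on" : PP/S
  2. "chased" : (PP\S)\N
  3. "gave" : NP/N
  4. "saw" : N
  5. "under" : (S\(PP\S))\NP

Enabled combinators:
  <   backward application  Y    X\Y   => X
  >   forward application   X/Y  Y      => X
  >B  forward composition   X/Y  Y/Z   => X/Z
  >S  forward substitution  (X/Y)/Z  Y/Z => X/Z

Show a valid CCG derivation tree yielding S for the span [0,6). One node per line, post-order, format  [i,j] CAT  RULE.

[0,1] N/(PP/S)  lex  "slowly"
[1,2] PP/S  lex  "on"
[0,2] N  >  k=1
[2,3] (PP\S)\N  lex  "chased"
[0,3] PP\S  <  k=2
[3,4] NP/N  lex  "gave"
[4,5] N  lex  "saw"
[3,5] NP  >  k=4
[5,6] (S\(PP\S))\NP  lex  "under"
[3,6] S\(PP\S)  <  k=5
[0,6] S  <  k=3

[0,6] S   <
  [0,3] PP\S   <
    [0,2] N   >
      [0,1] "slowly" : N/(PP/S)
      [1,2] "on" : PP/S
    [2,3] "chased" : (PP\S)\N
  [3,6] S\(PP\S)   <
    [3,5] NP   >
      [3,4] "gave" : NP/N
      [4,5] "saw" : N
    [5,6] "under" : (S\(PP\S))\NP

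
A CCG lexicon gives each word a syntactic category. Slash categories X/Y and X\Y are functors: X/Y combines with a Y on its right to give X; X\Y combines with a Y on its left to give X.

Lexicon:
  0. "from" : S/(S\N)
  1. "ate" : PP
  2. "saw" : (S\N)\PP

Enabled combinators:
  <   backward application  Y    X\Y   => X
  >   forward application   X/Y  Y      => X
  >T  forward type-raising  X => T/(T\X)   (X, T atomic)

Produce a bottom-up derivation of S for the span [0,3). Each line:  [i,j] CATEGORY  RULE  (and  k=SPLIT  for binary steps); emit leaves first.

[0,3] S   >
  [0,1] "from" : S/(S\N)
  [1,3] S\N   <
    [1,2] "ate" : PP
    [2,3] "saw" : (S\N)\PP

[0,1] S/(S\N)  lex  "from"
[1,2] PP  lex  "ate"
[2,3] (S\N)\PP  lex  "saw"
[1,3] S\N  <  k=2
[0,3] S  >  k=1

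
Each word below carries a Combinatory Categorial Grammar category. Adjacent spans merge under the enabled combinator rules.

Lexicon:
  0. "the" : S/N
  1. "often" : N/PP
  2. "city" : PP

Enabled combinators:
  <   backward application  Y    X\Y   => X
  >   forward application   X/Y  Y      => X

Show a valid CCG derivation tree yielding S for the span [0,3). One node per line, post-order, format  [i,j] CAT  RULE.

[0,1] S/N  lex  "the"
[1,2] N/PP  lex  "often"
[2,3] PP  lex  "city"
[1,3] N  >  k=2
[0,3] S  >  k=1

[0,3] S   >
  [0,1] "the" : S/N
  [1,3] N   >
    [1,2] "often" : N/PP
    [2,3] "city" : PP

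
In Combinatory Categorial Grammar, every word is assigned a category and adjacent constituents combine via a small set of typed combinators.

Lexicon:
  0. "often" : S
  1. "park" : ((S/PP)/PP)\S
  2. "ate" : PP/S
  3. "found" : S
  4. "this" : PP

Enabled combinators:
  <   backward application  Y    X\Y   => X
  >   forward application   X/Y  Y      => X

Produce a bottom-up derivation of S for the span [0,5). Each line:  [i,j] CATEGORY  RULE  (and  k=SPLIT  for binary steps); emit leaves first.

[0,5] S   >
  [0,4] S/PP   >
    [0,2] (S/PP)/PP   <
      [0,1] "often" : S
      [1,2] "park" : ((S/PP)/PP)\S
    [2,4] PP   >
      [2,3] "ate" : PP/S
      [3,4] "found" : S
  [4,5] "this" : PP

[0,1] S  lex  "often"
[1,2] ((S/PP)/PP)\S  lex  "park"
[0,2] (S/PP)/PP  <  k=1
[2,3] PP/S  lex  "ate"
[3,4] S  lex  "found"
[2,4] PP  >  k=3
[0,4] S/PP  >  k=2
[4,5] PP  lex  "this"
[0,5] S  >  k=4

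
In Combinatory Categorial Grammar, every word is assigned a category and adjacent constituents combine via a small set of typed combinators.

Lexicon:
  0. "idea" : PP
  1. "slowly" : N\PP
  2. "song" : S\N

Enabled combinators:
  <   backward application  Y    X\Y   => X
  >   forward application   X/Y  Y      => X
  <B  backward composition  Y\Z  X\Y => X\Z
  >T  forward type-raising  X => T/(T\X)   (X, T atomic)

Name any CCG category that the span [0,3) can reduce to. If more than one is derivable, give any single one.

[0,3] S   <
  [0,2] N   >
    [0,1] N/(N\PP)   >T
      [0,1] "idea" : PP
    [1,2] "slowly" : N\PP
  [2,3] "song" : S\N

S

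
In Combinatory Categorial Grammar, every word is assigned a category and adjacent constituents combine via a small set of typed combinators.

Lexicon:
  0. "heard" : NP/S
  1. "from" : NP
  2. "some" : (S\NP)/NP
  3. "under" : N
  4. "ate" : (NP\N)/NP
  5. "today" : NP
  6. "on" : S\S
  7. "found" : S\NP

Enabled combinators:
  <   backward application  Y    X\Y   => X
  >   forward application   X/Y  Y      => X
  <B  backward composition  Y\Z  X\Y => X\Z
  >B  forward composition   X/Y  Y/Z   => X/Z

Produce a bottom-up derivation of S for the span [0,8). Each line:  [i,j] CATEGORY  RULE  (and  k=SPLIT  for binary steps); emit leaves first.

[0,8] S   <
  [0,7] NP   >
    [0,1] "heard" : NP/S
    [1,7] S   <
      [1,2] "from" : NP
      [2,7] S\NP   <B
        [2,6] S\NP   >
          [2,3] "some" : (S\NP)/NP
          [3,6] NP   <
            [3,4] "under" : N
            [4,6] NP\N   >
              [4,5] "ate" : (NP\N)/NP
              [5,6] "today" : NP
        [6,7] "on" : S\S
  [7,8] "found" : S\NP

[0,1] NP/S  lex  "heard"
[1,2] NP  lex  "from"
[2,3] (S\NP)/NP  lex  "some"
[3,4] N  lex  "under"
[4,5] (NP\N)/NP  lex  "ate"
[5,6] NP  lex  "today"
[4,6] NP\N  >  k=5
[3,6] NP  <  k=4
[2,6] S\NP  >  k=3
[6,7] S\S  lex  "on"
[2,7] S\NP  <B  k=6
[1,7] S  <  k=2
[0,7] NP  >  k=1
[7,8] S\NP  lex  "found"
[0,8] S  <  k=7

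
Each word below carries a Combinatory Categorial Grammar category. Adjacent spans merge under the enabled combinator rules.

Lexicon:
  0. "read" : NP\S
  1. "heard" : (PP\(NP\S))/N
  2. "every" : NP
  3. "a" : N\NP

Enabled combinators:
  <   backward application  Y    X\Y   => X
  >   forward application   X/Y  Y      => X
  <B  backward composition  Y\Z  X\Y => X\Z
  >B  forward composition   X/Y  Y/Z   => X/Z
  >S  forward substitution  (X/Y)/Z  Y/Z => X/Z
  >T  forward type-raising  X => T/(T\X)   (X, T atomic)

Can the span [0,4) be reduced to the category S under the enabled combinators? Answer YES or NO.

NP\S (PP\(NP\S))/N NP N\NP
CKY chart[0,4] = {N/(N\PP), NP/(NP\PP), PP, PP/(PP\PP), S/(S\PP)}; S ∉ chart

NO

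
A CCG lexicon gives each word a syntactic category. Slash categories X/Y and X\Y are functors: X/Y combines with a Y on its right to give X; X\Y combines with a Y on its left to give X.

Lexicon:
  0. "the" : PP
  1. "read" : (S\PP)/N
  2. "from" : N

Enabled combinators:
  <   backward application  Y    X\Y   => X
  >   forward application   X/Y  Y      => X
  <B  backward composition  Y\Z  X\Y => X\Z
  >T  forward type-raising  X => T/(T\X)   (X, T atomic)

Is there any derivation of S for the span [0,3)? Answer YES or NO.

YES

[0,3] S   <
  [0,1] "the" : PP
  [1,3] S\PP   >
    [1,2] "read" : (S\PP)/N
    [2,3] "from" : N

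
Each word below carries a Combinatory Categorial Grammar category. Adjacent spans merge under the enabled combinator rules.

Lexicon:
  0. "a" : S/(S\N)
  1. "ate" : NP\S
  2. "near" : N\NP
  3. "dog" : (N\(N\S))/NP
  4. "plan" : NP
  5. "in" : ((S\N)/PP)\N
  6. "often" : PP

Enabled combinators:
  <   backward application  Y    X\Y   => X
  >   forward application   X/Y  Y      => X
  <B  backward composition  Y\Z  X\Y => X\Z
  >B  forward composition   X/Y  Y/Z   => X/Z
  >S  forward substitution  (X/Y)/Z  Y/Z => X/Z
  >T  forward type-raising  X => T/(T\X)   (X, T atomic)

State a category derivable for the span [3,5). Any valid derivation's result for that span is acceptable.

[0,7] S   >
  [0,1] "a" : S/(S\N)
  [1,7] S\N   >
    [1,6] (S\N)/PP   <
      [1,5] N   <
        [1,3] N\S   <B
          [1,2] "ate" : NP\S
          [2,3] "near" : N\NP
        [3,5] N\(N\S)   >
          [3,4] "dog" : (N\(N\S))/NP
          [4,5] "plan" : NP
      [5,6] "in" : ((S\N)/PP)\N
    [6,7] "often" : PP

N\(N\S)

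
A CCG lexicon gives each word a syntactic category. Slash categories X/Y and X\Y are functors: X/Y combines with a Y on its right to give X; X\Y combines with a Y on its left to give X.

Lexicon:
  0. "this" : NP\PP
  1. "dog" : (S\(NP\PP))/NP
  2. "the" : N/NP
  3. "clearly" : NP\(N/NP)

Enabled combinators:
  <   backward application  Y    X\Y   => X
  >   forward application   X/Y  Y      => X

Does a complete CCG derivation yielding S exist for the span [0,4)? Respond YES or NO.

YES

[0,4] S   <
  [0,1] "this" : NP\PP
  [1,4] S\(NP\PP)   >
    [1,2] "dog" : (S\(NP\PP))/NP
    [2,4] NP   <
      [2,3] "the" : N/NP
      [3,4] "clearly" : NP\(N/NP)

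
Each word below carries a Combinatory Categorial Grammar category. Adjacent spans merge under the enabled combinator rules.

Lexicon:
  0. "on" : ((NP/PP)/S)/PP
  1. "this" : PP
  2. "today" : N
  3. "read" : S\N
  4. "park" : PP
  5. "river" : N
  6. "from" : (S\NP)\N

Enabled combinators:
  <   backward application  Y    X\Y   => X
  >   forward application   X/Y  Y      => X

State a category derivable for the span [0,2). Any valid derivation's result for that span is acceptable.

(NP/PP)/S

[0,7] S   <
  [0,5] NP   >
    [0,4] NP/PP   >
      [0,2] (NP/PP)/S   >
        [0,1] "on" : ((NP/PP)/S)/PP
        [1,2] "this" : PP
      [2,4] S   <
        [2,3] "today" : N
        [3,4] "read" : S\N
    [4,5] "park" : PP
  [5,7] S\NP   <
    [5,6] "river" : N
    [6,7] "from" : (S\NP)\N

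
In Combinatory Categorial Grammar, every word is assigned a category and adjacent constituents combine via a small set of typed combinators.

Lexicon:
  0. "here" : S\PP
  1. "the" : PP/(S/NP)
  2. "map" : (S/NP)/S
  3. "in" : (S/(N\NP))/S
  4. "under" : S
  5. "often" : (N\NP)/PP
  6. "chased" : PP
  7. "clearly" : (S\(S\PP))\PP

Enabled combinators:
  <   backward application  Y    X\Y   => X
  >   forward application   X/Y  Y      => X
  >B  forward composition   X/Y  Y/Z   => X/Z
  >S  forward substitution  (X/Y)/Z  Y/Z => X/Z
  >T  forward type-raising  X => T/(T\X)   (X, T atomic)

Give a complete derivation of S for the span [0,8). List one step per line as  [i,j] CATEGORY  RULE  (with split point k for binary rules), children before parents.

[0,8] S   <
  [0,1] "here" : S\PP
  [1,8] S\(S\PP)   <
    [1,7] PP   >
      [1,3] PP/S   >B
        [1,2] "the" : PP/(S/NP)
        [2,3] "map" : (S/NP)/S
      [3,7] S   >
        [3,5] S/(N\NP)   >
          [3,4] "in" : (S/(N\NP))/S
          [4,5] "under" : S
        [5,7] N\NP   >
          [5,6] "often" : (N\NP)/PP
          [6,7] "chased" : PP
    [7,8] "clearly" : (S\(S\PP))\PP

[0,1] S\PP  lex  "here"
[1,2] PP/(S/NP)  lex  "the"
[2,3] (S/NP)/S  lex  "map"
[1,3] PP/S  >B  k=2
[3,4] (S/(N\NP))/S  lex  "in"
[4,5] S  lex  "under"
[3,5] S/(N\NP)  >  k=4
[5,6] (N\NP)/PP  lex  "often"
[6,7] PP  lex  "chased"
[5,7] N\NP  >  k=6
[3,7] S  >  k=5
[1,7] PP  >  k=3
[7,8] (S\(S\PP))\PP  lex  "clearly"
[1,8] S\(S\PP)  <  k=7
[0,8] S  <  k=1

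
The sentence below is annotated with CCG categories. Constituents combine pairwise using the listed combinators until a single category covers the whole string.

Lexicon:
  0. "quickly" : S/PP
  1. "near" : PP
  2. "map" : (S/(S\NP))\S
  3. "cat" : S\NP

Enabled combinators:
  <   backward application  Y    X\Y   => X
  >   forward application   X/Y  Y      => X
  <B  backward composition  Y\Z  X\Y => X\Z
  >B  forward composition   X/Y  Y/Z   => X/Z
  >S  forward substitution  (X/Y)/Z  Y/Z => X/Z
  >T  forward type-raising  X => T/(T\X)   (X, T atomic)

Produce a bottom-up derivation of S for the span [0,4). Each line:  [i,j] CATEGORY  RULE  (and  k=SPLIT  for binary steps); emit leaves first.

[0,1] S/PP  lex  "quickly"
[1,2] PP  lex  "near"
[0,2] S  >  k=1
[2,3] (S/(S\NP))\S  lex  "map"
[0,3] S/(S\NP)  <  k=2
[3,4] S\NP  lex  "cat"
[0,4] S  >  k=3

[0,4] S   >
  [0,3] S/(S\NP)   <
    [0,2] S   >
      [0,1] "quickly" : S/PP
      [1,2] "near" : PP
    [2,3] "map" : (S/(S\NP))\S
  [3,4] "cat" : S\NP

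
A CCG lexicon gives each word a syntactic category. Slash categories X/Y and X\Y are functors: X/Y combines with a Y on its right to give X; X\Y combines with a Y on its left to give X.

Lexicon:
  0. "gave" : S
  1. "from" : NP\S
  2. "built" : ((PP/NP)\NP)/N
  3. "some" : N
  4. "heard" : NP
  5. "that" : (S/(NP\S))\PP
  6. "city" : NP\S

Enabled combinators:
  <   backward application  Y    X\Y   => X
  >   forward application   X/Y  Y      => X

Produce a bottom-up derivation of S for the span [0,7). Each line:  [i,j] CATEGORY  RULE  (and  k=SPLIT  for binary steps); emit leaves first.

[0,7] S   >
  [0,6] S/(NP\S)   <
    [0,5] PP   >
      [0,4] PP/NP   <
        [0,2] NP   <
          [0,1] "gave" : S
          [1,2] "from" : NP\S
        [2,4] (PP/NP)\NP   >
          [2,3] "built" : ((PP/NP)\NP)/N
          [3,4] "some" : N
      [4,5] "heard" : NP
    [5,6] "that" : (S/(NP\S))\PP
  [6,7] "city" : NP\S

[0,1] S  lex  "gave"
[1,2] NP\S  lex  "from"
[0,2] NP  <  k=1
[2,3] ((PP/NP)\NP)/N  lex  "built"
[3,4] N  lex  "some"
[2,4] (PP/NP)\NP  >  k=3
[0,4] PP/NP  <  k=2
[4,5] NP  lex  "heard"
[0,5] PP  >  k=4
[5,6] (S/(NP\S))\PP  lex  "that"
[0,6] S/(NP\S)  <  k=5
[6,7] NP\S  lex  "city"
[0,7] S  >  k=6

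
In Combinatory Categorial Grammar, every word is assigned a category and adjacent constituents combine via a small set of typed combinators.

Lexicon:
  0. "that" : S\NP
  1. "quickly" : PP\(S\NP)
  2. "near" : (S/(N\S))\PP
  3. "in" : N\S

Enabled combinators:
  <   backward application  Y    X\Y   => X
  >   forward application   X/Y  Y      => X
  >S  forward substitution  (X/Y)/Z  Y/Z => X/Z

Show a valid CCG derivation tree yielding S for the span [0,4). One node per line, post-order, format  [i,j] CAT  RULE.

[0,4] S   >
  [0,3] S/(N\S)   <
    [0,2] PP   <
      [0,1] "that" : S\NP
      [1,2] "quickly" : PP\(S\NP)
    [2,3] "near" : (S/(N\S))\PP
  [3,4] "in" : N\S

[0,1] S\NP  lex  "that"
[1,2] PP\(S\NP)  lex  "quickly"
[0,2] PP  <  k=1
[2,3] (S/(N\S))\PP  lex  "near"
[0,3] S/(N\S)  <  k=2
[3,4] N\S  lex  "in"
[0,4] S  >  k=3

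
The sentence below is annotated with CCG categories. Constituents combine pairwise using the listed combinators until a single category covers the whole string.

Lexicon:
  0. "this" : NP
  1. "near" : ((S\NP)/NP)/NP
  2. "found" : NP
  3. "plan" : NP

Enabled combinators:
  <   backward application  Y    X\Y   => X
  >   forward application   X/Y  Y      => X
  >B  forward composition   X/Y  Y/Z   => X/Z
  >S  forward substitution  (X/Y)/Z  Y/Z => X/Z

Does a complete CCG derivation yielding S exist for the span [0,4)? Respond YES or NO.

YES

[0,4] S   <
  [0,1] "this" : NP
  [1,4] S\NP   >
    [1,3] (S\NP)/NP   >
      [1,2] "near" : ((S\NP)/NP)/NP
      [2,3] "found" : NP
    [3,4] "plan" : NP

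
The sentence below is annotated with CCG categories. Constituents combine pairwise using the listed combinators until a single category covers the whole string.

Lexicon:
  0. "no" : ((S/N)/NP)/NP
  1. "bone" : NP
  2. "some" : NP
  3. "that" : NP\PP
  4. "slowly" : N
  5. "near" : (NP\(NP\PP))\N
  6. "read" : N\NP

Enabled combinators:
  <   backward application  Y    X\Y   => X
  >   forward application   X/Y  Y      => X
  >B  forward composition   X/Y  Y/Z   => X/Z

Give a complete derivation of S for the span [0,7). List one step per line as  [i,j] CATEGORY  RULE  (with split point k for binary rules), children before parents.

[0,7] S   >
  [0,3] S/N   >
    [0,2] (S/N)/NP   >
      [0,1] "no" : ((S/N)/NP)/NP
      [1,2] "bone" : NP
    [2,3] "some" : NP
  [3,7] N   <
    [3,6] NP   <
      [3,4] "that" : NP\PP
      [4,6] NP\(NP\PP)   <
        [4,5] "slowly" : N
        [5,6] "near" : (NP\(NP\PP))\N
    [6,7] "read" : N\NP

[0,1] ((S/N)/NP)/NP  lex  "no"
[1,2] NP  lex  "bone"
[0,2] (S/N)/NP  >  k=1
[2,3] NP  lex  "some"
[0,3] S/N  >  k=2
[3,4] NP\PP  lex  "that"
[4,5] N  lex  "slowly"
[5,6] (NP\(NP\PP))\N  lex  "near"
[4,6] NP\(NP\PP)  <  k=5
[3,6] NP  <  k=4
[6,7] N\NP  lex  "read"
[3,7] N  <  k=6
[0,7] S  >  k=3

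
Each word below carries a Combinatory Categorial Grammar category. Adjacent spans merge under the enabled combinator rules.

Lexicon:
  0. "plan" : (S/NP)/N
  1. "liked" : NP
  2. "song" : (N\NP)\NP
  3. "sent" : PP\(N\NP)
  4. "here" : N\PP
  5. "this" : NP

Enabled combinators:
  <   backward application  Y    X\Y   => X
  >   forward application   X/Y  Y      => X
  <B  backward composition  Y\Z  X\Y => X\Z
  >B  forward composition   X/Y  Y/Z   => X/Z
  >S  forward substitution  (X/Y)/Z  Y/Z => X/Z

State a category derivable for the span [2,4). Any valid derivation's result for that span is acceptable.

[0,6] S   >
  [0,5] S/NP   >
    [0,1] "plan" : (S/NP)/N
    [1,5] N   <
      [1,4] PP   <
        [1,2] "liked" : NP
        [2,4] PP\NP   <B
          [2,3] "song" : (N\NP)\NP
          [3,4] "sent" : PP\(N\NP)
      [4,5] "here" : N\PP
  [5,6] "this" : NP

PP\NP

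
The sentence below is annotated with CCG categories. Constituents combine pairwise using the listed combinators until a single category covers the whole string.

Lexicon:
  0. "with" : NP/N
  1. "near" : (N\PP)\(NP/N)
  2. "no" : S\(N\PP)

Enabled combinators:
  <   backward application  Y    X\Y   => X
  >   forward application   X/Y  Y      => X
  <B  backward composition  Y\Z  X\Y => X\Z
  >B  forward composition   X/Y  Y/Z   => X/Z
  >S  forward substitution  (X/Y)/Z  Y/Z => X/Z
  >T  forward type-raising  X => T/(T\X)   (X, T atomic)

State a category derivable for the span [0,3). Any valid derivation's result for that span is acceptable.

[0,3] S   <
  [0,2] N\PP   <
    [0,1] "with" : NP/N
    [1,2] "near" : (N\PP)\(NP/N)
  [2,3] "no" : S\(N\PP)

S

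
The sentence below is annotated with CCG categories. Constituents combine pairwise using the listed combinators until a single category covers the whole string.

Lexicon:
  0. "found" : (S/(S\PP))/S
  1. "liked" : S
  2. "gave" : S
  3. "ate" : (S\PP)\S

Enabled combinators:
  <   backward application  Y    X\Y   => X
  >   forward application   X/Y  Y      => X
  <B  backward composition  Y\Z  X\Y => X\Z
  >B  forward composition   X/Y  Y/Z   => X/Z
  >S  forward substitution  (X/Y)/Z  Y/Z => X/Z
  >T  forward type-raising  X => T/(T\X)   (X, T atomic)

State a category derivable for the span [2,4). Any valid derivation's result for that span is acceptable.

[0,4] S   >
  [0,2] S/(S\PP)   >
    [0,1] "found" : (S/(S\PP))/S
    [1,2] "liked" : S
  [2,4] S\PP   <
    [2,3] "gave" : S
    [3,4] "ate" : (S\PP)\S

S\PP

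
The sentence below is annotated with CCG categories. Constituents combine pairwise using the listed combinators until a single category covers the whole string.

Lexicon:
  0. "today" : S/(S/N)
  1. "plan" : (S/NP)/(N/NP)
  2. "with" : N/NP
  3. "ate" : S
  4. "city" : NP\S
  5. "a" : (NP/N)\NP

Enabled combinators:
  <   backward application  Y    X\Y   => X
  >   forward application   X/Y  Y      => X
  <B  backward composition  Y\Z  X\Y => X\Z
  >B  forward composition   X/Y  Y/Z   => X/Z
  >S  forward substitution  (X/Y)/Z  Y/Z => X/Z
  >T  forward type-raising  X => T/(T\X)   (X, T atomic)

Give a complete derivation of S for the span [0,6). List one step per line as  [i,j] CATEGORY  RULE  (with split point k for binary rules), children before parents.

[0,6] S   >
  [0,1] "today" : S/(S/N)
  [1,6] S/N   >B
    [1,3] S/NP   >
      [1,2] "plan" : (S/NP)/(N/NP)
      [2,3] "with" : N/NP
    [3,6] NP/N   <
      [3,5] NP   <
        [3,4] "ate" : S
        [4,5] "city" : NP\S
      [5,6] "a" : (NP/N)\NP

[0,1] S/(S/N)  lex  "today"
[1,2] (S/NP)/(N/NP)  lex  "plan"
[2,3] N/NP  lex  "with"
[1,3] S/NP  >  k=2
[3,4] S  lex  "ate"
[4,5] NP\S  lex  "city"
[3,5] NP  <  k=4
[5,6] (NP/N)\NP  lex  "a"
[3,6] NP/N  <  k=5
[1,6] S/N  >B  k=3
[0,6] S  >  k=1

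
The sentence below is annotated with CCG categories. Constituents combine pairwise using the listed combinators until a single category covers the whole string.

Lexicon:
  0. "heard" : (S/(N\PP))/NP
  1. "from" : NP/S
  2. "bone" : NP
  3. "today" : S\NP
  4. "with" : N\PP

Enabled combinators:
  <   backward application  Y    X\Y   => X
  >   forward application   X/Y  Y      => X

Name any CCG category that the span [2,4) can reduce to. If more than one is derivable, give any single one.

S

[0,5] S   >
  [0,4] S/(N\PP)   >
    [0,1] "heard" : (S/(N\PP))/NP
    [1,4] NP   >
      [1,2] "from" : NP/S
      [2,4] S   <
        [2,3] "bone" : NP
        [3,4] "today" : S\NP
  [4,5] "with" : N\PP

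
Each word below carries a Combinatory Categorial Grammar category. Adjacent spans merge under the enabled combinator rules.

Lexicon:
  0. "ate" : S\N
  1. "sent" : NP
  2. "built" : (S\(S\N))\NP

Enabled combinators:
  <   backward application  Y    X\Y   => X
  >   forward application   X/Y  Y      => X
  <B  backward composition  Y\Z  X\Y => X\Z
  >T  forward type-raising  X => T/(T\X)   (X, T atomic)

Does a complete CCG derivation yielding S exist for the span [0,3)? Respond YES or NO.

YES

[0,3] S   <
  [0,1] "ate" : S\N
  [1,3] S\(S\N)   <
    [1,2] "sent" : NP
    [2,3] "built" : (S\(S\N))\NP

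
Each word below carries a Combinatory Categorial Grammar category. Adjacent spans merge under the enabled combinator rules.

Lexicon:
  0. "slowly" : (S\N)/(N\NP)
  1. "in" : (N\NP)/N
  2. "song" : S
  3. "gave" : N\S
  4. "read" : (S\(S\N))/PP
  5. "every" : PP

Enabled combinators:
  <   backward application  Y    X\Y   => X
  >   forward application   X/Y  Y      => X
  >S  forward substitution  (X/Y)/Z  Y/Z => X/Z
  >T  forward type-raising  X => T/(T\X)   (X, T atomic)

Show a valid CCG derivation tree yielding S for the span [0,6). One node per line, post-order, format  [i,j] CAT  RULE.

[0,6] S   <
  [0,4] S\N   >
    [0,1] "slowly" : (S\N)/(N\NP)
    [1,4] N\NP   >
      [1,2] "in" : (N\NP)/N
      [2,4] N   <
        [2,3] "song" : S
        [3,4] "gave" : N\S
  [4,6] S\(S\N)   >
    [4,5] "read" : (S\(S\N))/PP
    [5,6] "every" : PP

[0,1] (S\N)/(N\NP)  lex  "slowly"
[1,2] (N\NP)/N  lex  "in"
[2,3] S  lex  "song"
[3,4] N\S  lex  "gave"
[2,4] N  <  k=3
[1,4] N\NP  >  k=2
[0,4] S\N  >  k=1
[4,5] (S\(S\N))/PP  lex  "read"
[5,6] PP  lex  "every"
[4,6] S\(S\N)  >  k=5
[0,6] S  <  k=4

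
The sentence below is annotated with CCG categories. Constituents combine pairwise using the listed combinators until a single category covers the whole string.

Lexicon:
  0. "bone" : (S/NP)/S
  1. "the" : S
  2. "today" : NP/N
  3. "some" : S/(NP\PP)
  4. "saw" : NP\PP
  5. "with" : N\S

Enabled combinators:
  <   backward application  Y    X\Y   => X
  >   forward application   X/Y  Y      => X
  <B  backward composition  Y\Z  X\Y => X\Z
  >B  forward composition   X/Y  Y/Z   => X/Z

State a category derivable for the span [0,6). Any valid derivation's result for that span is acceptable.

[0,6] S   >
  [0,3] S/N   >B
    [0,2] S/NP   >
      [0,1] "bone" : (S/NP)/S
      [1,2] "the" : S
    [2,3] "today" : NP/N
  [3,6] N   <
    [3,5] S   >
      [3,4] "some" : S/(NP\PP)
      [4,5] "saw" : NP\PP
    [5,6] "with" : N\S

S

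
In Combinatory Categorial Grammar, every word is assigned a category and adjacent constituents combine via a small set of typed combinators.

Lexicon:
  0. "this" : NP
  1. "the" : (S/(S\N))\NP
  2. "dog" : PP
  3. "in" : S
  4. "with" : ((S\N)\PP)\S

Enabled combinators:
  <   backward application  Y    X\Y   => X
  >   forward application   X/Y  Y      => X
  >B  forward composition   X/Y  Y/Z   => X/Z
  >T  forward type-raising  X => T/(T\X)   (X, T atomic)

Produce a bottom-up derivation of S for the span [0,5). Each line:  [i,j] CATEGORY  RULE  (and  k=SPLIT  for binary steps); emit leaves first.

[0,5] S   >
  [0,2] S/(S\N)   <
    [0,1] "this" : NP
    [1,2] "the" : (S/(S\N))\NP
  [2,5] S\N   <
    [2,3] "dog" : PP
    [3,5] (S\N)\PP   <
      [3,4] "in" : S
      [4,5] "with" : ((S\N)\PP)\S

[0,1] NP  lex  "this"
[1,2] (S/(S\N))\NP  lex  "the"
[0,2] S/(S\N)  <  k=1
[2,3] PP  lex  "dog"
[3,4] S  lex  "in"
[4,5] ((S\N)\PP)\S  lex  "with"
[3,5] (S\N)\PP  <  k=4
[2,5] S\N  <  k=3
[0,5] S  >  k=2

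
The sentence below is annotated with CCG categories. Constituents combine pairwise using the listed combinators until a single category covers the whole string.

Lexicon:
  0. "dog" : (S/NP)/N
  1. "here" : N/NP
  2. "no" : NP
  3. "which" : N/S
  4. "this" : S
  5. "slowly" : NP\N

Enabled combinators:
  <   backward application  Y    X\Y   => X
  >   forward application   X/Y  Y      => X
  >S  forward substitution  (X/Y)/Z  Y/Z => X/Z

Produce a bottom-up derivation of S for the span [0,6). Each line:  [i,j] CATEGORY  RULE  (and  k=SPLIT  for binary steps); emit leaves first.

[0,6] S   >
  [0,3] S/NP   >
    [0,1] "dog" : (S/NP)/N
    [1,3] N   >
      [1,2] "here" : N/NP
      [2,3] "no" : NP
  [3,6] NP   <
    [3,5] N   >
      [3,4] "which" : N/S
      [4,5] "this" : S
    [5,6] "slowly" : NP\N

[0,1] (S/NP)/N  lex  "dog"
[1,2] N/NP  lex  "here"
[2,3] NP  lex  "no"
[1,3] N  >  k=2
[0,3] S/NP  >  k=1
[3,4] N/S  lex  "which"
[4,5] S  lex  "this"
[3,5] N  >  k=4
[5,6] NP\N  lex  "slowly"
[3,6] NP  <  k=5
[0,6] S  >  k=3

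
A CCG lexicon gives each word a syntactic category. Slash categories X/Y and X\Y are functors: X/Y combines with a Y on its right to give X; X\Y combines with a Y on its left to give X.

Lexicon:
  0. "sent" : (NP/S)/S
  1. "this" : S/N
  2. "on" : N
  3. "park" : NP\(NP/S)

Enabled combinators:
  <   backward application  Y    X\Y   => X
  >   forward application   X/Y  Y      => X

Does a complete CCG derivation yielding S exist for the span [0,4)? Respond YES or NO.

NO

(NP/S)/S S/N N NP\(NP/S)
CKY chart[0,4] = {NP}; S ∉ chart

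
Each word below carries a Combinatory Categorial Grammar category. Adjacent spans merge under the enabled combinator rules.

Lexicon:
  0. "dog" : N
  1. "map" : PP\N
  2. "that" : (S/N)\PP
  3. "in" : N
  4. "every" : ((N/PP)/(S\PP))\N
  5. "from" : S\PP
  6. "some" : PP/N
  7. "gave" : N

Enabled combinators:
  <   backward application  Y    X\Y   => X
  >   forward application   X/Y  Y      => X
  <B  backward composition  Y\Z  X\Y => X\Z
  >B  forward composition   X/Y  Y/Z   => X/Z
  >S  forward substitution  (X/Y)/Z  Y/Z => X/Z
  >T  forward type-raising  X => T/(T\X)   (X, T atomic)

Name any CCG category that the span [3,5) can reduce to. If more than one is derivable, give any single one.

(N/PP)/(S\PP)

[0,8] S   >
  [0,3] S/N   <
    [0,2] PP   >
      [0,1] PP/(PP\N)   >T
        [0,1] "dog" : N
      [1,2] "map" : PP\N
    [2,3] "that" : (S/N)\PP
  [3,8] N   >
    [3,6] N/PP   >
      [3,5] (N/PP)/(S\PP)   <
        [3,4] "in" : N
        [4,5] "every" : ((N/PP)/(S\PP))\N
      [5,6] "from" : S\PP
    [6,8] PP   >
      [6,7] "some" : PP/N
      [7,8] "gave" : N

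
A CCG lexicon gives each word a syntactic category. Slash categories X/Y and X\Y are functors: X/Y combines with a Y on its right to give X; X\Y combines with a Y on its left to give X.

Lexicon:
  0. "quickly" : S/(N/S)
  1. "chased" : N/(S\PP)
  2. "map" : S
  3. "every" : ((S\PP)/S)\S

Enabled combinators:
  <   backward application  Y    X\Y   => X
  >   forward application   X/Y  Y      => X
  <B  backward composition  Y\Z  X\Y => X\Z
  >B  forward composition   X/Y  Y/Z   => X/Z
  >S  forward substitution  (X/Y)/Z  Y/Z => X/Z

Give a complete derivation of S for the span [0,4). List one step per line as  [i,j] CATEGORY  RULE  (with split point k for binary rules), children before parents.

[0,4] S   >
  [0,1] "quickly" : S/(N/S)
  [1,4] N/S   >B
    [1,2] "chased" : N/(S\PP)
    [2,4] (S\PP)/S   <
      [2,3] "map" : S
      [3,4] "every" : ((S\PP)/S)\S

[0,1] S/(N/S)  lex  "quickly"
[1,2] N/(S\PP)  lex  "chased"
[2,3] S  lex  "map"
[3,4] ((S\PP)/S)\S  lex  "every"
[2,4] (S\PP)/S  <  k=3
[1,4] N/S  >B  k=2
[0,4] S  >  k=1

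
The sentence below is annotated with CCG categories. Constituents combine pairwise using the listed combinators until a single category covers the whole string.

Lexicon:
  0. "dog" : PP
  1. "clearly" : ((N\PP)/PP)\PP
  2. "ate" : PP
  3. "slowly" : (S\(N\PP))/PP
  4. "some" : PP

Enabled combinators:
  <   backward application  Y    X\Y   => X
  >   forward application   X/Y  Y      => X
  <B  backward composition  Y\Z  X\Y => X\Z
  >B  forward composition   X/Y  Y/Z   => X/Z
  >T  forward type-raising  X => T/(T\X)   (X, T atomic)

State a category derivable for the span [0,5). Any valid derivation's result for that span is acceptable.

[0,5] S   <
  [0,3] N\PP   >
    [0,2] (N\PP)/PP   <
      [0,1] "dog" : PP
      [1,2] "clearly" : ((N\PP)/PP)\PP
    [2,3] "ate" : PP
  [3,5] S\(N\PP)   >
    [3,4] "slowly" : (S\(N\PP))/PP
    [4,5] "some" : PP

S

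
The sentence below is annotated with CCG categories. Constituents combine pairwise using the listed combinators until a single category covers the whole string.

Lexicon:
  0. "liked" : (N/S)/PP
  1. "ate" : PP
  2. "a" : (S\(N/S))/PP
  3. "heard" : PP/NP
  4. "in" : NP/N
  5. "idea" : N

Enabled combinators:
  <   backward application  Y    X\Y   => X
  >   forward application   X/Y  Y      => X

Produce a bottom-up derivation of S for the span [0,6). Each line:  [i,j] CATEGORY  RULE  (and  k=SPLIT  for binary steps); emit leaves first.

[0,6] S   <
  [0,2] N/S   >
    [0,1] "liked" : (N/S)/PP
    [1,2] "ate" : PP
  [2,6] S\(N/S)   >
    [2,3] "a" : (S\(N/S))/PP
    [3,6] PP   >
      [3,4] "heard" : PP/NP
      [4,6] NP   >
        [4,5] "in" : NP/N
        [5,6] "idea" : N

[0,1] (N/S)/PP  lex  "liked"
[1,2] PP  lex  "ate"
[0,2] N/S  >  k=1
[2,3] (S\(N/S))/PP  lex  "a"
[3,4] PP/NP  lex  "heard"
[4,5] NP/N  lex  "in"
[5,6] N  lex  "idea"
[4,6] NP  >  k=5
[3,6] PP  >  k=4
[2,6] S\(N/S)  >  k=3
[0,6] S  <  k=2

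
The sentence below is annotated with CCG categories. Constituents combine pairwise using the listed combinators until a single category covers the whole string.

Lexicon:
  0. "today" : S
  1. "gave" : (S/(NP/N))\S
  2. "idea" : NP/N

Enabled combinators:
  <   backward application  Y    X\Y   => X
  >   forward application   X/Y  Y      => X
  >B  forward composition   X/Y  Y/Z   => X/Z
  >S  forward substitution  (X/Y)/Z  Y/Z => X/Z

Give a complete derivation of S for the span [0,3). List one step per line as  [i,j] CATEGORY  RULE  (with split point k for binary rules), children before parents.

[0,3] S   >
  [0,2] S/(NP/N)   <
    [0,1] "today" : S
    [1,2] "gave" : (S/(NP/N))\S
  [2,3] "idea" : NP/N

[0,1] S  lex  "today"
[1,2] (S/(NP/N))\S  lex  "gave"
[0,2] S/(NP/N)  <  k=1
[2,3] NP/N  lex  "idea"
[0,3] S  >  k=2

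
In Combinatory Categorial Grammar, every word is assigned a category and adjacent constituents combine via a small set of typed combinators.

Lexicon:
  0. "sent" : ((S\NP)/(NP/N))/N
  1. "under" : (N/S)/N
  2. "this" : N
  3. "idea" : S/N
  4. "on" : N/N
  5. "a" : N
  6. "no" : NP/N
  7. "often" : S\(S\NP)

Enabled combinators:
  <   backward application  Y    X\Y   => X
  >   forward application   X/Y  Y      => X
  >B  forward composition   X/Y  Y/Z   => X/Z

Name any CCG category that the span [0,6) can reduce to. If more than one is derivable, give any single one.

[0,8] S   <
  [0,7] S\NP   >
    [0,6] (S\NP)/(NP/N)   >
      [0,1] "sent" : ((S\NP)/(NP/N))/N
      [1,6] N   >
        [1,3] N/S   >
          [1,2] "under" : (N/S)/N
          [2,3] "this" : N
        [3,6] S   >
          [3,5] S/N   >B
            [3,4] "idea" : S/N
            [4,5] "on" : N/N
          [5,6] "a" : N
    [6,7] "no" : NP/N
  [7,8] "often" : S\(S\NP)

(S\NP)/(NP/N)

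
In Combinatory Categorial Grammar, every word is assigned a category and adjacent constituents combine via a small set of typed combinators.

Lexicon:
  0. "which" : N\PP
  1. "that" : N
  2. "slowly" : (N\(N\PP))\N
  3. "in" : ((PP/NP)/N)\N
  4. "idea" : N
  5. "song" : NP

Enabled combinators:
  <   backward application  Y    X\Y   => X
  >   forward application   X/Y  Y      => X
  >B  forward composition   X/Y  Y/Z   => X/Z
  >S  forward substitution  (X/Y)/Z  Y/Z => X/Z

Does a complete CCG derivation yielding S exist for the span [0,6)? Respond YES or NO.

N\PP N (N\(N\PP))\N ((PP/NP)/N)\N N NP
CKY chart[0,6] = {PP}; S ∉ chart

NO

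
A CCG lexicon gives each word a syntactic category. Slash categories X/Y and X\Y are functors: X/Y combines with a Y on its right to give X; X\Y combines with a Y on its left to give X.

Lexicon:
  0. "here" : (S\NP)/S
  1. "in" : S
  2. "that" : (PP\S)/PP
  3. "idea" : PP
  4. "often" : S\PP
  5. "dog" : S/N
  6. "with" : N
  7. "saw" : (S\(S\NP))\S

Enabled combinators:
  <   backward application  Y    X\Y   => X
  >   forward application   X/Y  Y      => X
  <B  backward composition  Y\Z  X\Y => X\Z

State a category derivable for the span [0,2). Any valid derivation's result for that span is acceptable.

S\NP

[0,8] S   <
  [0,5] S\NP   <B
    [0,2] S\NP   >
      [0,1] "here" : (S\NP)/S
      [1,2] "in" : S
    [2,5] S\S   <B
      [2,4] PP\S   >
        [2,3] "that" : (PP\S)/PP
        [3,4] "idea" : PP
      [4,5] "often" : S\PP
  [5,8] S\(S\NP)   <
    [5,7] S   >
      [5,6] "dog" : S/N
      [6,7] "with" : N
    [7,8] "saw" : (S\(S\NP))\S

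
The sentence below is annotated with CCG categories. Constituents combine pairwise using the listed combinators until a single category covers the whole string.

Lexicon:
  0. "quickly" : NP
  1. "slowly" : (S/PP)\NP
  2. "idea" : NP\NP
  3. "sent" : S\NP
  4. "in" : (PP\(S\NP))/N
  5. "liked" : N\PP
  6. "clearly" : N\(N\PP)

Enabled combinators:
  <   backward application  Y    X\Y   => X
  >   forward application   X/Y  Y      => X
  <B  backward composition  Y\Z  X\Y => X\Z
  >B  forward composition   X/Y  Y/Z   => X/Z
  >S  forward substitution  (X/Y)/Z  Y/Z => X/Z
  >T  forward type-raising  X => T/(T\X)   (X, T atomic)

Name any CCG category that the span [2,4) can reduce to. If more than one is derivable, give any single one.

S\NP

[0,7] S   >
  [0,2] S/PP   <
    [0,1] "quickly" : NP
    [1,2] "slowly" : (S/PP)\NP
  [2,7] PP   <
    [2,4] S\NP   <B
      [2,3] "idea" : NP\NP
      [3,4] "sent" : S\NP
    [4,7] PP\(S\NP)   >
      [4,5] "in" : (PP\(S\NP))/N
      [5,7] N   <
        [5,6] "liked" : N\PP
        [6,7] "clearly" : N\(N\PP)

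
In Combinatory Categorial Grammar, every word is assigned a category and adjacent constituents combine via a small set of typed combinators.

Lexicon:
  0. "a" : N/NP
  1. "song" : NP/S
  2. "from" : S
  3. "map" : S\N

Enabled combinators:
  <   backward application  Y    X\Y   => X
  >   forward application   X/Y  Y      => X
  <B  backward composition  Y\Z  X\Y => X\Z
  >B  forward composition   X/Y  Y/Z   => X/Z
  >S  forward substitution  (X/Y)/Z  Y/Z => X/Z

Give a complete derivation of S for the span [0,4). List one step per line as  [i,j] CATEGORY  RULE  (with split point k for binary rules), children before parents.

[0,1] N/NP  lex  "a"
[1,2] NP/S  lex  "song"
[0,2] N/S  >B  k=1
[2,3] S  lex  "from"
[0,3] N  >  k=2
[3,4] S\N  lex  "map"
[0,4] S  <  k=3

[0,4] S   <
  [0,3] N   >
    [0,2] N/S   >B
      [0,1] "a" : N/NP
      [1,2] "song" : NP/S
    [2,3] "from" : S
  [3,4] "map" : S\N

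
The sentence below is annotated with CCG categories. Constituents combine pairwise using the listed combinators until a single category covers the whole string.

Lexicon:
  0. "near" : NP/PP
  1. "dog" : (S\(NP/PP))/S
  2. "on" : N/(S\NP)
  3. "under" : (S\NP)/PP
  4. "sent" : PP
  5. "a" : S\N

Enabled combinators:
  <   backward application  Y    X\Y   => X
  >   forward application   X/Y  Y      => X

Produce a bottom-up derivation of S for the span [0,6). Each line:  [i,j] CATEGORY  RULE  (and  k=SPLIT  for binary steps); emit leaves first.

[0,6] S   <
  [0,1] "near" : NP/PP
  [1,6] S\(NP/PP)   >
    [1,2] "dog" : (S\(NP/PP))/S
    [2,6] S   <
      [2,5] N   >
        [2,3] "on" : N/(S\NP)
        [3,5] S\NP   >
          [3,4] "under" : (S\NP)/PP
          [4,5] "sent" : PP
      [5,6] "a" : S\N

[0,1] NP/PP  lex  "near"
[1,2] (S\(NP/PP))/S  lex  "dog"
[2,3] N/(S\NP)  lex  "on"
[3,4] (S\NP)/PP  lex  "under"
[4,5] PP  lex  "sent"
[3,5] S\NP  >  k=4
[2,5] N  >  k=3
[5,6] S\N  lex  "a"
[2,6] S  <  k=5
[1,6] S\(NP/PP)  >  k=2
[0,6] S  <  k=1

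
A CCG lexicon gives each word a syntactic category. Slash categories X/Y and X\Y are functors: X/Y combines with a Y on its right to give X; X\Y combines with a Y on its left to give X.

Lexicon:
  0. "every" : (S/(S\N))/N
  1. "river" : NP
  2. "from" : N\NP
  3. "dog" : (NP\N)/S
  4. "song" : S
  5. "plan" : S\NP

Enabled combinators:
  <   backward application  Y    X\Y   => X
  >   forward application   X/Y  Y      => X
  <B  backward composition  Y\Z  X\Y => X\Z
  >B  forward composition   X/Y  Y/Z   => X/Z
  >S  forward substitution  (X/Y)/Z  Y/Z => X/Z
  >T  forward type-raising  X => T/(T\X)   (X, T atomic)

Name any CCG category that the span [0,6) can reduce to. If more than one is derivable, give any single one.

S

[0,6] S   >
  [0,3] S/(S\N)   >
    [0,1] "every" : (S/(S\N))/N
    [1,3] N   >
      [1,2] N/(N\NP)   >T
        [1,2] "river" : NP
      [2,3] "from" : N\NP
  [3,6] S\N   <B
    [3,5] NP\N   >
      [3,4] "dog" : (NP\N)/S
      [4,5] "song" : S
    [5,6] "plan" : S\NP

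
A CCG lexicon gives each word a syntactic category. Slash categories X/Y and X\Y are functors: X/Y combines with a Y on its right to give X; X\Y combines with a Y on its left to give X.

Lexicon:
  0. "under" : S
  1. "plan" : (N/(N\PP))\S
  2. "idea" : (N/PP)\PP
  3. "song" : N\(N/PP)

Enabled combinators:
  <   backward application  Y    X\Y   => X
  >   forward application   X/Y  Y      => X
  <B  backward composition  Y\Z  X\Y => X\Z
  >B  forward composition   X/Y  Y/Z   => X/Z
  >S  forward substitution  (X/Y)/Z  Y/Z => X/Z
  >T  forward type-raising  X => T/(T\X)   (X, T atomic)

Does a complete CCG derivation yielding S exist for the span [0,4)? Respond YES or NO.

NO

S (N/(N\PP))\S (N/PP)\PP N\(N/PP)
CKY chart[0,4] = {N, N/(N\N), NP/(NP\N), PP/(PP\N), S/(S\N)}; S ∉ chart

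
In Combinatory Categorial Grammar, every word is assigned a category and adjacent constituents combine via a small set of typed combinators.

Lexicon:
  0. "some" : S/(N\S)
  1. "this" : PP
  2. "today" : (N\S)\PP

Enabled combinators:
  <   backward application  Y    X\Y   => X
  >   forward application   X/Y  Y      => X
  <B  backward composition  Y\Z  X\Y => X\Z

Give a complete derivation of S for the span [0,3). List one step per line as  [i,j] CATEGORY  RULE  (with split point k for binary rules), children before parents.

[0,3] S   >
  [0,1] "some" : S/(N\S)
  [1,3] N\S   <
    [1,2] "this" : PP
    [2,3] "today" : (N\S)\PP

[0,1] S/(N\S)  lex  "some"
[1,2] PP  lex  "this"
[2,3] (N\S)\PP  lex  "today"
[1,3] N\S  <  k=2
[0,3] S  >  k=1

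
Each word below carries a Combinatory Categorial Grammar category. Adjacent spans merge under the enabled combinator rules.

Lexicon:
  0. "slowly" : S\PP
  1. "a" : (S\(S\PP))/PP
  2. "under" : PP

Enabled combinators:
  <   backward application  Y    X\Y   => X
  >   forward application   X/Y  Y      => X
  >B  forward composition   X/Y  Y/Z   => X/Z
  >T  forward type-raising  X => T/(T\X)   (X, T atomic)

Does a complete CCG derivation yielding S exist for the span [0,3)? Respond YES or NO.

YES

[0,3] S   <
  [0,1] "slowly" : S\PP
  [1,3] S\(S\PP)   >
    [1,2] "a" : (S\(S\PP))/PP
    [2,3] "under" : PP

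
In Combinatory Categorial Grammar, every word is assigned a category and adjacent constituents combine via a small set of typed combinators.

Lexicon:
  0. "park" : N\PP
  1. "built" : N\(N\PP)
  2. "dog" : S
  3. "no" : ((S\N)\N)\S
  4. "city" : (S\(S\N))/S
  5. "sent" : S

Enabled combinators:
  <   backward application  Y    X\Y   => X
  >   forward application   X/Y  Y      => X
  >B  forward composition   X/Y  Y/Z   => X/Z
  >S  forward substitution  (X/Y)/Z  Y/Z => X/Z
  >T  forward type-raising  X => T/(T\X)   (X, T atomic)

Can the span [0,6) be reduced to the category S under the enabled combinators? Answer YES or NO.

YES

[0,6] S   <
  [0,4] S\N   <
    [0,2] N   <
      [0,1] "park" : N\PP
      [1,2] "built" : N\(N\PP)
    [2,4] (S\N)\N   <
      [2,3] "dog" : S
      [3,4] "no" : ((S\N)\N)\S
  [4,6] S\(S\N)   >
    [4,5] "city" : (S\(S\N))/S
    [5,6] "sent" : S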